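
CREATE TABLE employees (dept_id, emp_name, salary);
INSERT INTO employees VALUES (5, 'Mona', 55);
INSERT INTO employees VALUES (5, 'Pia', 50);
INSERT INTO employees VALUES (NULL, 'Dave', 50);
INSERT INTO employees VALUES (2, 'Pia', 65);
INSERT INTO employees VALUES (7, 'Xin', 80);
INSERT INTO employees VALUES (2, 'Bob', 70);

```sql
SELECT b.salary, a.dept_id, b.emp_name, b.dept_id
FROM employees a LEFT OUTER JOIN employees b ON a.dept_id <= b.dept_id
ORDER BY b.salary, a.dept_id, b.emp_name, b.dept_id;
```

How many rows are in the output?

18

LEFT JOIN keeps every row from `employees a`; unmatched rows get NULL for `employees b`'s columns.
Matching on a.dept_id <= b.dept_id. A NULL in a compared column never satisfies the condition.
- a[0] dept_id=5 → 3 match(es) in b → 3 row(s).
- a[1] dept_id=5 → 3 match(es) in b → 3 row(s).
- a[2] dept_id=NULL → no match; kept with NULLs on the b side.
- a[3] dept_id=2 → 5 match(es) in b → 5 row(s).
- a[4] dept_id=7 → 1 match(es) in b → 1 row(s).
- a[5] dept_id=2 → 5 match(es) in b → 5 row(s).
Total: 17 matched + 1 padded = 18 rows.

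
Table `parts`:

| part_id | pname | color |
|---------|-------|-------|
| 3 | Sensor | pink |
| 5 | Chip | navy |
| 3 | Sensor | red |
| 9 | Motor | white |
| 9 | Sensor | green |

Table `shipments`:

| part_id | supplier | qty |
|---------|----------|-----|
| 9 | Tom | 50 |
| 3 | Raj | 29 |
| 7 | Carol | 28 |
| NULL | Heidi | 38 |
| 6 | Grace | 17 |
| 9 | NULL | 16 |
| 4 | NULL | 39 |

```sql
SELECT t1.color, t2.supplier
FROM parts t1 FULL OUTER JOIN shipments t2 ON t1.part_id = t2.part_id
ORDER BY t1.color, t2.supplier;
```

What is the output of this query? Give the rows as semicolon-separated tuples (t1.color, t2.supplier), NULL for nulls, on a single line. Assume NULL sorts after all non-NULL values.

FULL OUTER JOIN keeps every row from both sides; unmatched rows get NULL for the other side's columns.
Matching on t1.part_id = t2.part_id. A NULL in a compared column never satisfies the condition.
- t1 (part_id=3) pairs with 1 row(s) of t2.
- t1 (part_id=5) has no partner → padded with NULL.
- t1 (part_id=3) pairs with 1 row(s) of t2.
- t1 (part_id=9) pairs with 2 row(s) of t2.
- t1 (part_id=9) pairs with 2 row(s) of t2.
- plus 4 unmatched t2 row(s), each kept with NULL t1 columns.

(green, Tom); (green, NULL); (navy, NULL); (pink, Raj); (red, Raj); (white, Tom); (white, NULL); (NULL, Carol); (NULL, Grace); (NULL, Heidi); (NULL, NULL)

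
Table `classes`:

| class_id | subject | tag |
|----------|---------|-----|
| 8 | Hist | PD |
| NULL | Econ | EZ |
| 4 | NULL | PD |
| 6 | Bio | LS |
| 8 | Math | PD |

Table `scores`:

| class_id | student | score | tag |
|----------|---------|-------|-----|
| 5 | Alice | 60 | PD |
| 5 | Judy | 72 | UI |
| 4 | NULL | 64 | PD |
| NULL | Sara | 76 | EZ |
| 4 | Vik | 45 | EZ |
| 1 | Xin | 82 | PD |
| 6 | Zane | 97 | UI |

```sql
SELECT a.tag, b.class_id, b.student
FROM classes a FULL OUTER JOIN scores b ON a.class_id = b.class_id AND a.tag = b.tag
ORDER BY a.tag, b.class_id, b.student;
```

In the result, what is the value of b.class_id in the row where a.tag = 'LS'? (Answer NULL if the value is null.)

FULL OUTER JOIN keeps every row from both sides; unmatched rows get NULL for the other side's columns.
Matching on a.class_id = b.class_id AND a.tag = b.tag. A NULL in a compared column never satisfies the condition.
- a[0] class_id=8, tag=PD → no match; kept with NULLs on the b side.
- a[1] class_id=NULL, tag=EZ → no match; kept with NULLs on the b side.
- a[2] class_id=4, tag=PD → 1 match(es) in b → 1 row(s).
- a[3] class_id=6, tag=LS → no match; kept with NULLs on the b side.
- a[4] class_id=8, tag=PD → no match; kept with NULLs on the b side.
- plus 6 unmatched b row(s), each kept with NULL a columns.

NULL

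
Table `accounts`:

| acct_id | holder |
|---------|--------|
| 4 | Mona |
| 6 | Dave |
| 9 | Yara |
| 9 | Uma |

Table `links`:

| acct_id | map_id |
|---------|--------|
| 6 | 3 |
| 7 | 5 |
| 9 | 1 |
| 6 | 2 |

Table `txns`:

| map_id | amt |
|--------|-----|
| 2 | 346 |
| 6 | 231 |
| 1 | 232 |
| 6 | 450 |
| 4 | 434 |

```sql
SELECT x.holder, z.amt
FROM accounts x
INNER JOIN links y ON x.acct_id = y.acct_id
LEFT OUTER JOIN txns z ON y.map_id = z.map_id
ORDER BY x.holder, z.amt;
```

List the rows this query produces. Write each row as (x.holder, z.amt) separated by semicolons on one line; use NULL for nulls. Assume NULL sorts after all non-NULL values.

Joins associate left-to-right: accounts INNER JOIN links on acct_id gives 4 intermediate row(s).
Then LEFT JOIN `txns z` on map_id: each of those 4 rows is kept; rows whose y.map_id has no match in z get NULL for z's columns.

(Dave, 346); (Dave, NULL); (Uma, 232); (Yara, 232)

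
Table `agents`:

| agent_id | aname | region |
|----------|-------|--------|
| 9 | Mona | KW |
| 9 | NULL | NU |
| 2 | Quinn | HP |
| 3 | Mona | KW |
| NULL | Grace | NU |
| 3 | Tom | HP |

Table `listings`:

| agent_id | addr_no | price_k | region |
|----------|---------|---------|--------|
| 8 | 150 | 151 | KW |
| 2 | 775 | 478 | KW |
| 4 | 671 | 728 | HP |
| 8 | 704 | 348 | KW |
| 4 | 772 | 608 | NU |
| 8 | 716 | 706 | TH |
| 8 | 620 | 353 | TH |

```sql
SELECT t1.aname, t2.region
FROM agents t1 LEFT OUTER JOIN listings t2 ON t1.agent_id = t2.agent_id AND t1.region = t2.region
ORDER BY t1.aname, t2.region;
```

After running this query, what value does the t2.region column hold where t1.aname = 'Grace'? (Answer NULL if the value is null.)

LEFT JOIN keeps every row from `agents`; unmatched rows get NULL for `listings`'s columns.
Matching on t1.agent_id = t2.agent_id AND t1.region = t2.region. A NULL in a compared column never satisfies the condition.
- t1 (agent_id=9, region=KW) has no partner → padded with NULL.
- t1 (agent_id=9, region=NU) has no partner → padded with NULL.
- t1 (agent_id=2, region=HP) has no partner → padded with NULL.
- t1 (agent_id=3, region=KW) has no partner → padded with NULL.
- t1 (agent_id=NULL, region=NU) has no partner → padded with NULL.
- t1 (agent_id=3, region=HP) has no partner → padded with NULL.

NULL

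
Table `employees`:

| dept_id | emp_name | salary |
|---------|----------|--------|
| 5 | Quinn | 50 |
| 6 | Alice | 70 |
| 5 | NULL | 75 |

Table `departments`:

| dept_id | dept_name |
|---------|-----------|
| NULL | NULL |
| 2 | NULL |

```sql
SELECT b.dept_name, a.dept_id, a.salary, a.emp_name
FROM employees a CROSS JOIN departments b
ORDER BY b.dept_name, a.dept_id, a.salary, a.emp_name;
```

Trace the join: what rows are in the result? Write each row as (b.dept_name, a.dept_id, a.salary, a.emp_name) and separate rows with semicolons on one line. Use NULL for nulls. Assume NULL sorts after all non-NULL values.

(NULL, 5, 50, Quinn); (NULL, 5, 50, Quinn); (NULL, 5, 75, NULL); (NULL, 5, 75, NULL); (NULL, 6, 70, Alice); (NULL, 6, 70, Alice)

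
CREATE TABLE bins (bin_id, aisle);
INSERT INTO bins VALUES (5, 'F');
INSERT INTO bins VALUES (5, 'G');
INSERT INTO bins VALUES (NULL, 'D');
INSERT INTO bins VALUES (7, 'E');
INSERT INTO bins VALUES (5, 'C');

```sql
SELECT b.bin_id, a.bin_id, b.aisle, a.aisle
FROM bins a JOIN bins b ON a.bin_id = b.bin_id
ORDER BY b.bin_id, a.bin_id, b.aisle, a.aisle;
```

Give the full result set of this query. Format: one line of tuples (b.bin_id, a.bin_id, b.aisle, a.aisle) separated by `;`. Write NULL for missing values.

(5, 5, C, C); (5, 5, C, F); (5, 5, C, G); (5, 5, F, C); (5, 5, F, F); (5, 5, F, G); (5, 5, G, C); (5, 5, G, F); (5, 5, G, G); (7, 7, E, E)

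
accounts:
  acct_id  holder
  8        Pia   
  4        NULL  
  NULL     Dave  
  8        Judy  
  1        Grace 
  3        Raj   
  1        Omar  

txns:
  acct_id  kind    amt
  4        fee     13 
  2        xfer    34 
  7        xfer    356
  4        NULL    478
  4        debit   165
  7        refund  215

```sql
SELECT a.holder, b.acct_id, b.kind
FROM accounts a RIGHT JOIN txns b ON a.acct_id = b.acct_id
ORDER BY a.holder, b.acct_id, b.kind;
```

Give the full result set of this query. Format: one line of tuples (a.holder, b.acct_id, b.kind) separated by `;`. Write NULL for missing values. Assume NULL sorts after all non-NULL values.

(NULL, 2, xfer); (NULL, 4, debit); (NULL, 4, fee); (NULL, 4, NULL); (NULL, 7, refund); (NULL, 7, xfer)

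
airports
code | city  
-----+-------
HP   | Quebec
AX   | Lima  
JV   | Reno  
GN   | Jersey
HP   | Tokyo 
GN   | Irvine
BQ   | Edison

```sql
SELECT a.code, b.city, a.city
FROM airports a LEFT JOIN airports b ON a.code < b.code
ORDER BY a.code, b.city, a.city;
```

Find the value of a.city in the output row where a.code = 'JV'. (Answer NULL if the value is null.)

Reno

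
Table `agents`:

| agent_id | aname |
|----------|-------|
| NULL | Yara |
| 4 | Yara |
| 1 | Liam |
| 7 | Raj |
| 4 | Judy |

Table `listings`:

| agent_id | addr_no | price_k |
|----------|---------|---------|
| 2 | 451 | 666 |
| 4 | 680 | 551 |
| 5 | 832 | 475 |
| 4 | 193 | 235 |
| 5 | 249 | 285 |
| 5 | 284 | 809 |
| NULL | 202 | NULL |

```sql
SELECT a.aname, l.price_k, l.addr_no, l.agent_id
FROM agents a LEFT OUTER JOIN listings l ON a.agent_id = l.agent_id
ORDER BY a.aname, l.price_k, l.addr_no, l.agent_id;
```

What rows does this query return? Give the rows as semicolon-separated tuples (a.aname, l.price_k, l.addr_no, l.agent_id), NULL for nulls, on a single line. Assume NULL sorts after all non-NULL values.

LEFT JOIN keeps every row from `agents`; unmatched rows get NULL for `listings`'s columns.
Matching on a.agent_id = l.agent_id. A NULL in a compared column never satisfies the condition.
Matched pairs: 4; unmatched a rows kept: 3.

(Judy, 235, 193, 4); (Judy, 551, 680, 4); (Liam, NULL, NULL, NULL); (Raj, NULL, NULL, NULL); (Yara, 235, 193, 4); (Yara, 551, 680, 4); (Yara, NULL, NULL, NULL)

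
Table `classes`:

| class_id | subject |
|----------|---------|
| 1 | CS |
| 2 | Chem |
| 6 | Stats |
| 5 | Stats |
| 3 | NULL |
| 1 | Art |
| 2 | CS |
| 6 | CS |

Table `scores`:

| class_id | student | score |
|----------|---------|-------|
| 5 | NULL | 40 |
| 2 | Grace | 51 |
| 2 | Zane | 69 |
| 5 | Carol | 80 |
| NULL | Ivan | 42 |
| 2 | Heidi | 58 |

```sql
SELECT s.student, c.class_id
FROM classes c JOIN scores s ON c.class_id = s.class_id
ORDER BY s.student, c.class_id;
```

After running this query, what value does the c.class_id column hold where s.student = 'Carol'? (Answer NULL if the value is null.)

INNER JOIN keeps only pairs where the ON condition holds.
Matching on c.class_id = s.class_id. A NULL in a compared column never satisfies the condition.
- class_id=1: no matching s row, dropped.
- class_id=2: 3 matching s row(s), so 3 row(s) emitted.
- class_id=6: no matching s row, dropped.
- class_id=5: 2 matching s row(s), so 2 row(s) emitted.
- class_id=3: no matching s row, dropped.
- class_id=1: no matching s row, dropped.
- class_id=2: 3 matching s row(s), so 3 row(s) emitted.
- class_id=6: no matching s row, dropped.

5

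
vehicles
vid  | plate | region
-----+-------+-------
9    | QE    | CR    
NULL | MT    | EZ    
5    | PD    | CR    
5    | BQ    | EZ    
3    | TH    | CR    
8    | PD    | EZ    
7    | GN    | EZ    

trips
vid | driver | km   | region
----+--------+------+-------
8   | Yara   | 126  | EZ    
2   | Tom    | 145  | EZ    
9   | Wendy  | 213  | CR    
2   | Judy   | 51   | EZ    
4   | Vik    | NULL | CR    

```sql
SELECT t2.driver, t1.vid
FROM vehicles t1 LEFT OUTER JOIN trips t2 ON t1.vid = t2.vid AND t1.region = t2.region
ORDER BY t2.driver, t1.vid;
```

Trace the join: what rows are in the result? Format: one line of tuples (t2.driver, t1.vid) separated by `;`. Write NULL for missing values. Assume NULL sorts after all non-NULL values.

LEFT JOIN keeps every row from `vehicles`; unmatched rows get NULL for `trips`'s columns.
Matching on t1.vid = t2.vid AND t1.region = t2.region. A NULL in a compared column never satisfies the condition.
- t1[0] vid=9, region=CR → 1 match(es) in t2 → 1 row(s).
- t1[1] vid=NULL, region=EZ → no match; kept with NULLs on the t2 side.
- t1[2] vid=5, region=CR → no match; kept with NULLs on the t2 side.
- t1[3] vid=5, region=EZ → no match; kept with NULLs on the t2 side.
- t1[4] vid=3, region=CR → no match; kept with NULLs on the t2 side.
- t1[5] vid=8, region=EZ → 1 match(es) in t2 → 1 row(s).
- t1[6] vid=7, region=EZ → no match; kept with NULLs on the t2 side.
After projecting and ordering:
t2.driver | t1.vid
Wendy | 9
Yara | 8
NULL | 3
NULL | 5
NULL | 5
NULL | 7
NULL | NULL

(Wendy, 9); (Yara, 8); (NULL, 3); (NULL, 5); (NULL, 5); (NULL, 7); (NULL, NULL)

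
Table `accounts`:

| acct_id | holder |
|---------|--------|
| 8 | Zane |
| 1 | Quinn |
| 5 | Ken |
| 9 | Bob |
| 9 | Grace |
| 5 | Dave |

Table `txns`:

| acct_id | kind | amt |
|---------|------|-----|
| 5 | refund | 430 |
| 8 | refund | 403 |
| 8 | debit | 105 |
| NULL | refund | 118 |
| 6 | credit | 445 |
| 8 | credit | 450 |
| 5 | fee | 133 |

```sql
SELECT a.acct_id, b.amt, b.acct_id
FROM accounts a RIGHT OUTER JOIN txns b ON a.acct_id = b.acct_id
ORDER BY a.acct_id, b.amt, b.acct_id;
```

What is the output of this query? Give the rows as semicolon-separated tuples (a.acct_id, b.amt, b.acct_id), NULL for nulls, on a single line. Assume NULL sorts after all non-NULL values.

(5, 133, 5); (5, 133, 5); (5, 430, 5); (5, 430, 5); (8, 105, 8); (8, 403, 8); (8, 450, 8); (NULL, 118, NULL); (NULL, 445, 6)

RIGHT JOIN keeps every row from `txns`; unmatched rows get NULL for `accounts`'s columns.
Matching on a.acct_id = b.acct_id. A NULL in a compared column never satisfies the condition.
Matched pairs: 7; unmatched b rows kept: 2.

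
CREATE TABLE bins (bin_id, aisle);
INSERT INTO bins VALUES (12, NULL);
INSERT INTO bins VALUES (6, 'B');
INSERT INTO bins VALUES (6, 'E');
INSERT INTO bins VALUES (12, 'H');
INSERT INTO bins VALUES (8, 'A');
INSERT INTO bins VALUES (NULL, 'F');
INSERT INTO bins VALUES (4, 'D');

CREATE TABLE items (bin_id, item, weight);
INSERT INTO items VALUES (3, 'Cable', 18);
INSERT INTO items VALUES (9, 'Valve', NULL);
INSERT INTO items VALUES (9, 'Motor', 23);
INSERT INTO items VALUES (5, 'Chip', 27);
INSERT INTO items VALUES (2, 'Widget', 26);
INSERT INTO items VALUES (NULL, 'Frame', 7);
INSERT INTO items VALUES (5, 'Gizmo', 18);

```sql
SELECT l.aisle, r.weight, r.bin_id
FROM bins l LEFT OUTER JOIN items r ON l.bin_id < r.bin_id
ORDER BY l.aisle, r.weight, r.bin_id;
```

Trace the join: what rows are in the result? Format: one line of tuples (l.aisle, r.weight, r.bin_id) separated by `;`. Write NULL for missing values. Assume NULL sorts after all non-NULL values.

(A, 23, 9); (A, NULL, 9); (B, 23, 9); (B, NULL, 9); (D, 18, 5); (D, 23, 9); (D, 27, 5); (D, NULL, 9); (E, 23, 9); (E, NULL, 9); (F, NULL, NULL); (H, NULL, NULL); (NULL, NULL, NULL)

LEFT JOIN keeps every row from `bins`; unmatched rows get NULL for `items`'s columns.
Matching on l.bin_id < r.bin_id. A NULL in a compared column never satisfies the condition.
- l (bin_id=12) has no partner → padded with NULL.
- l (bin_id=6) pairs with 2 row(s) of r.
- l (bin_id=6) pairs with 2 row(s) of r.
- l (bin_id=12) has no partner → padded with NULL.
- l (bin_id=8) pairs with 2 row(s) of r.
- l (bin_id=NULL) has no partner → padded with NULL.
- l (bin_id=4) pairs with 4 row(s) of r.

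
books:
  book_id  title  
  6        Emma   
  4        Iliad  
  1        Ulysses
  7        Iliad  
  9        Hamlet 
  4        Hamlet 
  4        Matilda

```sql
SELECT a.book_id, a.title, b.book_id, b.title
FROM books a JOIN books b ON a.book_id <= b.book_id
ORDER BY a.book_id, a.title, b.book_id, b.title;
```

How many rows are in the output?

INNER JOIN keeps only pairs where the ON condition holds.
Matching on a.book_id <= b.book_id.
- book_id=6: 3 matching b row(s), so 3 row(s) emitted.
- book_id=4: 6 matching b row(s), so 6 row(s) emitted.
- book_id=1: 7 matching b row(s), so 7 row(s) emitted.
- book_id=7: 2 matching b row(s), so 2 row(s) emitted.
- book_id=9: 1 matching b row(s), so 1 row(s) emitted.
- book_id=4: 6 matching b row(s), so 6 row(s) emitted.
- book_id=4: 6 matching b row(s), so 6 row(s) emitted.
Total: 31 rows.

31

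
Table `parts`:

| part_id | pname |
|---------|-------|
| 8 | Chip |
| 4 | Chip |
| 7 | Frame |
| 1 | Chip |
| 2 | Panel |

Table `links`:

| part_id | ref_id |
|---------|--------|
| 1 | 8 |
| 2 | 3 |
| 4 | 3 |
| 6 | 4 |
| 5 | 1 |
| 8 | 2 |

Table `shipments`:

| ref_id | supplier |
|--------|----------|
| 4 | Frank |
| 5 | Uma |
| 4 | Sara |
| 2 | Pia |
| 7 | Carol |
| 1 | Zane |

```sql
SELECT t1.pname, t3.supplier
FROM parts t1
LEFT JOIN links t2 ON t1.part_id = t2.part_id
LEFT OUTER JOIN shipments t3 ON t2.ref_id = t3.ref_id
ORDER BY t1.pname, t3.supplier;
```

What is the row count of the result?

5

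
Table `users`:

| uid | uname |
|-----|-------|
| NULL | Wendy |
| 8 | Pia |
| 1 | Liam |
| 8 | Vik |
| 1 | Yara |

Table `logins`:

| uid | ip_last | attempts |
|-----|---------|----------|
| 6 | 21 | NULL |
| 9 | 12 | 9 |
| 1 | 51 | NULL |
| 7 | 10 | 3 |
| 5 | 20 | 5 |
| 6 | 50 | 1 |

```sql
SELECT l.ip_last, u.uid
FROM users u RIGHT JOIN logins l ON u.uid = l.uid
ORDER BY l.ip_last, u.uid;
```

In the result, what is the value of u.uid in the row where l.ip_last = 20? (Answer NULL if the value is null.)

RIGHT JOIN keeps every row from `logins`; unmatched rows get NULL for `users`'s columns.
Matching on u.uid = l.uid. A NULL in a compared column never satisfies the condition.
- u[0] uid=NULL → no match.
- u[1] uid=8 → no match.
- u[2] uid=1 → 1 match(es) in l → 1 row(s).
- u[3] uid=8 → no match.
- u[4] uid=1 → 1 match(es) in l → 1 row(s).
- 5 l row(s) had no u match → kept, u columns NULL.

NULL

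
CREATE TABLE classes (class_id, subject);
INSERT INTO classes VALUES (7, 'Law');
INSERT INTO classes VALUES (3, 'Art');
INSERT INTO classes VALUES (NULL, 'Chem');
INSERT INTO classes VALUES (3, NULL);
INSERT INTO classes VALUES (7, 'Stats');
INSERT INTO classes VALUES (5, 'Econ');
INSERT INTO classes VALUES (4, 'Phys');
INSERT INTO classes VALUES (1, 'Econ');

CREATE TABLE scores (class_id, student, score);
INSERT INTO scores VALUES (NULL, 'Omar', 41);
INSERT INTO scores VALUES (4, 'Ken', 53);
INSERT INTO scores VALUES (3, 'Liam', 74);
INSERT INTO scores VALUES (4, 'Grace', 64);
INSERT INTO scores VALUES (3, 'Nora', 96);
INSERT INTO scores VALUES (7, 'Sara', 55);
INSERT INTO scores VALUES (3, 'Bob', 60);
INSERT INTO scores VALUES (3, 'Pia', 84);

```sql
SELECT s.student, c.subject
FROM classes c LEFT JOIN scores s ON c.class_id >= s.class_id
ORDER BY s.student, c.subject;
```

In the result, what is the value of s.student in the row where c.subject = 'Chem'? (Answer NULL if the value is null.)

LEFT JOIN keeps every row from `classes`; unmatched rows get NULL for `scores`'s columns.
Matching on c.class_id >= s.class_id. A NULL in a compared column never satisfies the condition.
Matched pairs: 34; unmatched c rows kept: 2.

NULL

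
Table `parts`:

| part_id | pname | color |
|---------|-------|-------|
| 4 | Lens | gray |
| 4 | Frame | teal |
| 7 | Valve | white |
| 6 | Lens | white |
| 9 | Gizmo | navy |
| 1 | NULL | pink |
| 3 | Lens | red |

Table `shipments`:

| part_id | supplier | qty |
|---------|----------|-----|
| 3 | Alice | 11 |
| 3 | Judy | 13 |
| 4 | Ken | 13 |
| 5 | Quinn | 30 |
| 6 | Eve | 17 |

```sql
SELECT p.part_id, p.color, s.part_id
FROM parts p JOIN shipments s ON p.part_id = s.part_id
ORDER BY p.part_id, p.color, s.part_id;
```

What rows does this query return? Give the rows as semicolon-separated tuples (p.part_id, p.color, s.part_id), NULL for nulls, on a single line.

(3, red, 3); (3, red, 3); (4, gray, 4); (4, teal, 4); (6, white, 6)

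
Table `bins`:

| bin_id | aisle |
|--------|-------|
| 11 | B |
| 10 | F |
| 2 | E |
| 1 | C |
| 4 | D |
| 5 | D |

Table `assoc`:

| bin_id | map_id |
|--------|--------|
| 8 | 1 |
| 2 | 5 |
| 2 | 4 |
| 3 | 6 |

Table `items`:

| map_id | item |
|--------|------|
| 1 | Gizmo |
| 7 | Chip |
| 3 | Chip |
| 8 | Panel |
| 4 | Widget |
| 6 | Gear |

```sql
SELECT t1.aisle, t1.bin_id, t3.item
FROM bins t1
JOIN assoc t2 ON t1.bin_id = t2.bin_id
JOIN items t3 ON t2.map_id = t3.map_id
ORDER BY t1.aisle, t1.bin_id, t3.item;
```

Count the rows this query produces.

1

Evaluate left to right. First `bins t1 INNER JOIN assoc t2` on bin_id: 2 row(s).
Then INNER JOIN `items t3` on map_id: keep only rows whose t2.map_id appears in t3.
Result: 1 row(s).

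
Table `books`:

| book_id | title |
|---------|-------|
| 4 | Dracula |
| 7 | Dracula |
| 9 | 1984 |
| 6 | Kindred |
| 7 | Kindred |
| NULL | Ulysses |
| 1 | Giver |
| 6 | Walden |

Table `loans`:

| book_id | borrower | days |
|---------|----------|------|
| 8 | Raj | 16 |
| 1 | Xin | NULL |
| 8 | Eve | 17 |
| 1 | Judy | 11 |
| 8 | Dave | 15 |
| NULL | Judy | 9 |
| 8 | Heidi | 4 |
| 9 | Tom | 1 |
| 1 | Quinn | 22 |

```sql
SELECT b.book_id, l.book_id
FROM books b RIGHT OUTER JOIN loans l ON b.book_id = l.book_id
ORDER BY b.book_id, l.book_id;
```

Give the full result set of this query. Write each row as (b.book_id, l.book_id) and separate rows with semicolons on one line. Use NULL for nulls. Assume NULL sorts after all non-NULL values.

RIGHT JOIN keeps every row from `loans`; unmatched rows get NULL for `books`'s columns.
Matching on b.book_id = l.book_id. A NULL in a compared column never satisfies the condition.
Matched pairs: 4; unmatched l rows kept: 5.

(1, 1); (1, 1); (1, 1); (9, 9); (NULL, 8); (NULL, 8); (NULL, 8); (NULL, 8); (NULL, NULL)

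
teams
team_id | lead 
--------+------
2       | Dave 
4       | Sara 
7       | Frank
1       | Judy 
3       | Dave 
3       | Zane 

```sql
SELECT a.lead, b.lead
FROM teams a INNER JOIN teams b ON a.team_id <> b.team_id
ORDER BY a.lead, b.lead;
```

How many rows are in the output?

28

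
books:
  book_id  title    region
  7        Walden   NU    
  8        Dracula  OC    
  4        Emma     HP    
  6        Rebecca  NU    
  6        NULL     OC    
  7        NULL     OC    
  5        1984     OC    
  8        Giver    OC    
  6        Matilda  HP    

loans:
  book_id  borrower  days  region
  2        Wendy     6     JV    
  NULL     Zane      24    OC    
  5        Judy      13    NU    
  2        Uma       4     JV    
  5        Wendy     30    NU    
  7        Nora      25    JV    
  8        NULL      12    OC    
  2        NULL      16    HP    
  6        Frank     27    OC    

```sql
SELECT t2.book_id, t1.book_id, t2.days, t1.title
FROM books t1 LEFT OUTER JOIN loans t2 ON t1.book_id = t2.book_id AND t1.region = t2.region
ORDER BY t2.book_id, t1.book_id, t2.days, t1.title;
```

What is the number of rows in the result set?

9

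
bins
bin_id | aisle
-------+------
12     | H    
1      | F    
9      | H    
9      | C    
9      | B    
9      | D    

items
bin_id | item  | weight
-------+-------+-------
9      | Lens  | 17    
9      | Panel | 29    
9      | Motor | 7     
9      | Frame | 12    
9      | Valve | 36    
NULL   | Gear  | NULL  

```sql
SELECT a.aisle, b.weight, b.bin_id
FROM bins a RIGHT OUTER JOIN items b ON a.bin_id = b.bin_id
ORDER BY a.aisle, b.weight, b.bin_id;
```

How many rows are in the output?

RIGHT JOIN keeps every row from `items`; unmatched rows get NULL for `bins`'s columns.
Matching on a.bin_id = b.bin_id. A NULL in a compared column never satisfies the condition.
- a[0] bin_id=12 → no match.
- a[1] bin_id=1 → no match.
- a[2] bin_id=9 → 5 match(es) in b → 5 row(s).
- a[3] bin_id=9 → 5 match(es) in b → 5 row(s).
- a[4] bin_id=9 → 5 match(es) in b → 5 row(s).
- a[5] bin_id=9 → 5 match(es) in b → 5 row(s).
- plus 1 unmatched b row(s), each kept with NULL a columns.
Total: 20 matched + 1 padded = 21 rows.

21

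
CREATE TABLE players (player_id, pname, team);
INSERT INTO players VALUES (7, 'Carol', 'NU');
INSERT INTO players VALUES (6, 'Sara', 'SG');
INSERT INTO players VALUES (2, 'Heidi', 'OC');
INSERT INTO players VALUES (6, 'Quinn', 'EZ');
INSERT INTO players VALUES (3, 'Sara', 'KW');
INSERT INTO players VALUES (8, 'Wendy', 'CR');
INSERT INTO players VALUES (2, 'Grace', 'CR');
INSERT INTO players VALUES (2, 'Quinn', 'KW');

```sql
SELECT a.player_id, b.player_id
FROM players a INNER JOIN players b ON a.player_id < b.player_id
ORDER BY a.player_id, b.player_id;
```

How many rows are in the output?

24

INNER JOIN keeps only pairs where the ON condition holds.
Matching on a.player_id < b.player_id.
Matched pairs: 24.
Total: 24 rows.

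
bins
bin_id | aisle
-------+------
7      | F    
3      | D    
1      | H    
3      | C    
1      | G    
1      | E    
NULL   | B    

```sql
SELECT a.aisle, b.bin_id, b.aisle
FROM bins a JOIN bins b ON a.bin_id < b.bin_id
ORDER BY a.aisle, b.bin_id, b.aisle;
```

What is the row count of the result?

11

INNER JOIN keeps only pairs where the ON condition holds.
Matching on a.bin_id < b.bin_id. A NULL in a compared column never satisfies the condition.
- a[0] bin_id=7 → no match; dropped.
- a[1] bin_id=3 → 1 match(es) in b → 1 row(s).
- a[2] bin_id=1 → 3 match(es) in b → 3 row(s).
- a[3] bin_id=3 → 1 match(es) in b → 1 row(s).
- a[4] bin_id=1 → 3 match(es) in b → 3 row(s).
- a[5] bin_id=1 → 3 match(es) in b → 3 row(s).
- a[6] bin_id=NULL → no match; dropped.
Total: 11 rows.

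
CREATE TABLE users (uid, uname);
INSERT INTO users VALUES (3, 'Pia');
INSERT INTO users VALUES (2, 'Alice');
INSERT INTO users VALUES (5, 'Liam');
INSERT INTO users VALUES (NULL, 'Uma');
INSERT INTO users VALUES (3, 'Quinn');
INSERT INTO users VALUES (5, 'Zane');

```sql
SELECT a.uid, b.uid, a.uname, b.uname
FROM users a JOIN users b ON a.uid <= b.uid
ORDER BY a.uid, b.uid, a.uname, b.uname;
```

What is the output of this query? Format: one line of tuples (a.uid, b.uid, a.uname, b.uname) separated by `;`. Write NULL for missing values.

(2, 2, Alice, Alice); (2, 3, Alice, Pia); (2, 3, Alice, Quinn); (2, 5, Alice, Liam); (2, 5, Alice, Zane); (3, 3, Pia, Pia); (3, 3, Pia, Quinn); (3, 3, Quinn, Pia); (3, 3, Quinn, Quinn); (3, 5, Pia, Liam); (3, 5, Pia, Zane); (3, 5, Quinn, Liam); (3, 5, Quinn, Zane); (5, 5, Liam, Liam); (5, 5, Liam, Zane); (5, 5, Zane, Liam); (5, 5, Zane, Zane)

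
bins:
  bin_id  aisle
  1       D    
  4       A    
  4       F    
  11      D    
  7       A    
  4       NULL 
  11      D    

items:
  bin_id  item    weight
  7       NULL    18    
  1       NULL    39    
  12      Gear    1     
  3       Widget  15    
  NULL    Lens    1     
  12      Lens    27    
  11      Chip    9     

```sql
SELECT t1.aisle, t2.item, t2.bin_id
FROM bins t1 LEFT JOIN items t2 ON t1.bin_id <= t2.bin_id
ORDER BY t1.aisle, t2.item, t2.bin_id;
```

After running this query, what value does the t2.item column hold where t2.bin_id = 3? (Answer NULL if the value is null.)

LEFT JOIN keeps every row from `bins`; unmatched rows get NULL for `items`'s columns.
Matching on t1.bin_id <= t2.bin_id. A NULL in a compared column never satisfies the condition.
- t1 (bin_id=1) pairs with 6 row(s) of t2.
- t1 (bin_id=4) pairs with 4 row(s) of t2.
- t1 (bin_id=4) pairs with 4 row(s) of t2.
- t1 (bin_id=11) pairs with 3 row(s) of t2.
- t1 (bin_id=7) pairs with 4 row(s) of t2.
- t1 (bin_id=4) pairs with 4 row(s) of t2.
- t1 (bin_id=11) pairs with 3 row(s) of t2.

Widget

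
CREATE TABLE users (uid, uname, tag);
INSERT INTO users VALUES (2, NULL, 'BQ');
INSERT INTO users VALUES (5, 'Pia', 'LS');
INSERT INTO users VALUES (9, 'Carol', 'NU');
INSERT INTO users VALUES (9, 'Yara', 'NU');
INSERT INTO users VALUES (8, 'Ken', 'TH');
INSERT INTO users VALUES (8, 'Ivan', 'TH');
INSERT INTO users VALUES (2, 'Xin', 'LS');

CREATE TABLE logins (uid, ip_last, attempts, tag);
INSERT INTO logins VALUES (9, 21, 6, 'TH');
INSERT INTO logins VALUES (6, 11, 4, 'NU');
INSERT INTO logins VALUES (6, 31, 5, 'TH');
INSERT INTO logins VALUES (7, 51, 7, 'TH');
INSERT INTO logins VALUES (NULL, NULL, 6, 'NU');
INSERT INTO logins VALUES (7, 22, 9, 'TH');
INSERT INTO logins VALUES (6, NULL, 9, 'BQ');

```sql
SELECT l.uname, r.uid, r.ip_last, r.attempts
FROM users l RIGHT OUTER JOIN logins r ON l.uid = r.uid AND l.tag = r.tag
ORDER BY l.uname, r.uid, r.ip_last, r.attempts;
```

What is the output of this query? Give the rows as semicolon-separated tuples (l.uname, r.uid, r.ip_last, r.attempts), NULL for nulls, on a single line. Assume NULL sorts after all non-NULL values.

RIGHT JOIN keeps every row from `logins`; unmatched rows get NULL for `users`'s columns.
Matching on l.uid = r.uid AND l.tag = r.tag. A NULL in a compared column never satisfies the condition.
Matched pairs: 0; unmatched r rows kept: 7.

(NULL, 6, 11, 4); (NULL, 6, 31, 5); (NULL, 6, NULL, 9); (NULL, 7, 22, 9); (NULL, 7, 51, 7); (NULL, 9, 21, 6); (NULL, NULL, NULL, 6)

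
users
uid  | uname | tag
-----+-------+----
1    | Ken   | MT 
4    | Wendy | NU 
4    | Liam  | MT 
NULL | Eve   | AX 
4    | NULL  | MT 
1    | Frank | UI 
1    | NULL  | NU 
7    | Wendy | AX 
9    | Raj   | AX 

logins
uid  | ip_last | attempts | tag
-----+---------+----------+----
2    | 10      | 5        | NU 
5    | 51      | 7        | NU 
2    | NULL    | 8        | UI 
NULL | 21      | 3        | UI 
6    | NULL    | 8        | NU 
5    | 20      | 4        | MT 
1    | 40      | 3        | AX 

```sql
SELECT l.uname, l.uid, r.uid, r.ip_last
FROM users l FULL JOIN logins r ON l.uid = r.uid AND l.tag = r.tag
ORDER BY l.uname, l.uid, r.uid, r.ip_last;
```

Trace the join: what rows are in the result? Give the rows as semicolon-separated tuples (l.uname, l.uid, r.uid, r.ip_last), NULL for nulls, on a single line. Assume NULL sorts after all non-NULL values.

(Eve, NULL, NULL, NULL); (Frank, 1, NULL, NULL); (Ken, 1, NULL, NULL); (Liam, 4, NULL, NULL); (Raj, 9, NULL, NULL); (Wendy, 4, NULL, NULL); (Wendy, 7, NULL, NULL); (NULL, 1, NULL, NULL); (NULL, 4, NULL, NULL); (NULL, NULL, 1, 40); (NULL, NULL, 2, 10); (NULL, NULL, 2, NULL); (NULL, NULL, 5, 20); (NULL, NULL, 5, 51); (NULL, NULL, 6, NULL); (NULL, NULL, NULL, 21)

FULL OUTER JOIN keeps every row from both sides; unmatched rows get NULL for the other side's columns.
Matching on l.uid = r.uid AND l.tag = r.tag. A NULL in a compared column never satisfies the condition.
Matched pairs: 0; unmatched l rows kept: 9; unmatched r rows kept: 7.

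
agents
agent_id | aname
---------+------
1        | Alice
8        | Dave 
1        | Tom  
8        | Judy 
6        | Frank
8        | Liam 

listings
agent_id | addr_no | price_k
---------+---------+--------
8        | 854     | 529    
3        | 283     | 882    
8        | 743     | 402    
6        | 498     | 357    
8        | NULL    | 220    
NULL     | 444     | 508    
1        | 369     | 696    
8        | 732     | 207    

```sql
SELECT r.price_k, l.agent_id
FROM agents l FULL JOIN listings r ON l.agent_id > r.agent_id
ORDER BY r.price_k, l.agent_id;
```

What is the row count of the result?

18

FULL OUTER JOIN keeps every row from both sides; unmatched rows get NULL for the other side's columns.
Matching on l.agent_id > r.agent_id. A NULL in a compared column never satisfies the condition.
Matched pairs: 11; unmatched l rows kept: 2; unmatched r rows kept: 5.
Total: 11 matched + 7 padded = 18 rows.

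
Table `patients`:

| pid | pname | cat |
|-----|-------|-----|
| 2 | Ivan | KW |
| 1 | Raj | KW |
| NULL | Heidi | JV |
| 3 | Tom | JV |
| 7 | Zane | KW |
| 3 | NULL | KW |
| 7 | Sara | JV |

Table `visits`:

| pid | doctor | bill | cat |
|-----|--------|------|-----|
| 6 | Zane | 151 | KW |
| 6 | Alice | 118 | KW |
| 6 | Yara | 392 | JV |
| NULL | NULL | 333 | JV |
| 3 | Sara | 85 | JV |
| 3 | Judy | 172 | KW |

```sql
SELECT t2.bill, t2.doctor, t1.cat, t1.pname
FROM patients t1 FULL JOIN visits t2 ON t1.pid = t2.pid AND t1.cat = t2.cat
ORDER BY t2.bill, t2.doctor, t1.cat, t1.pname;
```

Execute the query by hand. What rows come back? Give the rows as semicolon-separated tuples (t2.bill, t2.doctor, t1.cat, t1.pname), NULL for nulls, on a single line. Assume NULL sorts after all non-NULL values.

FULL OUTER JOIN keeps every row from both sides; unmatched rows get NULL for the other side's columns.
Matching on t1.pid = t2.pid AND t1.cat = t2.cat. A NULL in a compared column never satisfies the condition.
Matched pairs: 2; unmatched t1 rows kept: 5; unmatched t2 rows kept: 4.

(85, Sara, JV, Tom); (118, Alice, NULL, NULL); (151, Zane, NULL, NULL); (172, Judy, KW, NULL); (333, NULL, NULL, NULL); (392, Yara, NULL, NULL); (NULL, NULL, JV, Heidi); (NULL, NULL, JV, Sara); (NULL, NULL, KW, Ivan); (NULL, NULL, KW, Raj); (NULL, NULL, KW, Zane)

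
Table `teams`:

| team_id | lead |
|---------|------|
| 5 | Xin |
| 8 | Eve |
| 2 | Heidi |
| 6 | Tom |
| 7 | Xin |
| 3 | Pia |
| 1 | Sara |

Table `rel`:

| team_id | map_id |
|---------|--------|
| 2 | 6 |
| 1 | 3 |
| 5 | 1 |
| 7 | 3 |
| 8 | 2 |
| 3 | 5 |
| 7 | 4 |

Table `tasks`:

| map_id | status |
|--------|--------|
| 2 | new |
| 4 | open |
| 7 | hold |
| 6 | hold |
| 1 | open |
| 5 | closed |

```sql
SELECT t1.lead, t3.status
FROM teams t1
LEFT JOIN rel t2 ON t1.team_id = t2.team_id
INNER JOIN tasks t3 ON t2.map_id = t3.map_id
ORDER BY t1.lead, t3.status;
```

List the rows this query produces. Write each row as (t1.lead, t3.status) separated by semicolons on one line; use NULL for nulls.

Joins associate left-to-right: teams LEFT JOIN rel on team_id gives 8 intermediate row(s).
Then INNER JOIN `tasks t3` on map_id: keep only rows whose t2.map_id appears in t3.

(Eve, new); (Heidi, hold); (Pia, closed); (Xin, open); (Xin, open)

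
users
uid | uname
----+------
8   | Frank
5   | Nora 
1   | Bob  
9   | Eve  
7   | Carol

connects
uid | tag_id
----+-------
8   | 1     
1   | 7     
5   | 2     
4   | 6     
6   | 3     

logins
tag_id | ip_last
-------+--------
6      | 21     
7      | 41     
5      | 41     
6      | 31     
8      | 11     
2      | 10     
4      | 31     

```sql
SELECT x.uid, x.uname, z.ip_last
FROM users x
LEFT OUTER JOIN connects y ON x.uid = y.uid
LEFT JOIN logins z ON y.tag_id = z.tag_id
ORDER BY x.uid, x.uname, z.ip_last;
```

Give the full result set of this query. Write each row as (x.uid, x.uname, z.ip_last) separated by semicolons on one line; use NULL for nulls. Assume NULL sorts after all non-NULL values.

Evaluate left to right. First `users x LEFT JOIN connects y` on uid: 5 row(s).
Then LEFT JOIN `logins z` on tag_id: each of those 5 rows is kept; rows whose y.tag_id has no match in z get NULL for z's columns.

(1, Bob, 41); (5, Nora, 10); (7, Carol, NULL); (8, Frank, NULL); (9, Eve, NULL)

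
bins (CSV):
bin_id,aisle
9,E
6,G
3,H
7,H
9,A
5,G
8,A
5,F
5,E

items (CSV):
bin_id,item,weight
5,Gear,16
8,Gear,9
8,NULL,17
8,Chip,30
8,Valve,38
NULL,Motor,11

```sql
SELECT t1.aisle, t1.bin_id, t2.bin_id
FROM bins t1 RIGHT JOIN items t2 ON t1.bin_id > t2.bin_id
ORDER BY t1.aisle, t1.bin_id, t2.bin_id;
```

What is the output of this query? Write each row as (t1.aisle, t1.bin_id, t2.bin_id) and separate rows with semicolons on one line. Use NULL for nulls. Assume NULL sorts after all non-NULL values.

(A, 8, 5); (A, 9, 5); (A, 9, 8); (A, 9, 8); (A, 9, 8); (A, 9, 8); (E, 9, 5); (E, 9, 8); (E, 9, 8); (E, 9, 8); (E, 9, 8); (G, 6, 5); (H, 7, 5); (NULL, NULL, NULL)

RIGHT JOIN keeps every row from `items`; unmatched rows get NULL for `bins`'s columns.
Matching on t1.bin_id > t2.bin_id. A NULL in a compared column never satisfies the condition.
- t1[0] bin_id=9 → 5 match(es) in t2 → 5 row(s).
- t1[1] bin_id=6 → 1 match(es) in t2 → 1 row(s).
- t1[2] bin_id=3 → no match.
- t1[3] bin_id=7 → 1 match(es) in t2 → 1 row(s).
- t1[4] bin_id=9 → 5 match(es) in t2 → 5 row(s).
- t1[5] bin_id=5 → no match.
- t1[6] bin_id=8 → 1 match(es) in t2 → 1 row(s).
- t1[7] bin_id=5 → no match.
- t1[8] bin_id=5 → no match.
- plus 1 unmatched t2 row(s), each kept with NULL t1 columns.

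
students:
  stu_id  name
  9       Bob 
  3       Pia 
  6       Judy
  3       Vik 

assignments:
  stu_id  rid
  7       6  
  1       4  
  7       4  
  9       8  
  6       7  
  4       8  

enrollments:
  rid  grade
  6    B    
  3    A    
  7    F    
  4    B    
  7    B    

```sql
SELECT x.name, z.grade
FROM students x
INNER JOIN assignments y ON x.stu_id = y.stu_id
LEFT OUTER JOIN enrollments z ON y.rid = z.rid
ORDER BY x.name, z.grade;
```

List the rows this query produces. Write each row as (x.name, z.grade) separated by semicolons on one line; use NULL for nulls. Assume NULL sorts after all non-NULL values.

(Bob, NULL); (Judy, B); (Judy, F)

Evaluate left to right. First `students x INNER JOIN assignments y` on stu_id: 2 row(s).
Then LEFT JOIN `enrollments z` on rid: each of those 2 rows is kept; rows whose y.rid has no match in z get NULL for z's columns.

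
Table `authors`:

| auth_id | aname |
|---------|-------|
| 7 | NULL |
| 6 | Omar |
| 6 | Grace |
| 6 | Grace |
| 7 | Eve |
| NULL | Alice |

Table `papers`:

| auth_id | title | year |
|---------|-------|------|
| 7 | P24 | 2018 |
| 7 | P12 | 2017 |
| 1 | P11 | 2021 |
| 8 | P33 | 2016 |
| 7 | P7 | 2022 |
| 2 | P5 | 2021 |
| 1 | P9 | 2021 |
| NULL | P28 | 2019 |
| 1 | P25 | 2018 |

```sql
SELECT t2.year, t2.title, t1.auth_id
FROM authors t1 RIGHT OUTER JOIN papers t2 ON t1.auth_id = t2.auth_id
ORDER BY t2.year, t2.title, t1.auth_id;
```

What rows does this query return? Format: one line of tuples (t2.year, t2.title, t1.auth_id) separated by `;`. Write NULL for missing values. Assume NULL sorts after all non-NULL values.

(2016, P33, NULL); (2017, P12, 7); (2017, P12, 7); (2018, P24, 7); (2018, P24, 7); (2018, P25, NULL); (2019, P28, NULL); (2021, P11, NULL); (2021, P5, NULL); (2021, P9, NULL); (2022, P7, 7); (2022, P7, 7)

RIGHT JOIN keeps every row from `papers`; unmatched rows get NULL for `authors`'s columns.
Matching on t1.auth_id = t2.auth_id. A NULL in a compared column never satisfies the condition.
- t1 (auth_id=7) pairs with 3 row(s) of t2.
- t1 (auth_id=6) has no partner in t2.
- t1 (auth_id=6) has no partner in t2.
- t1 (auth_id=6) has no partner in t2.
- t1 (auth_id=7) pairs with 3 row(s) of t2.
- t1 (auth_id=NULL) has no partner in t2.
- 6 t2 row(s) had no t1 match → kept, t1 columns NULL.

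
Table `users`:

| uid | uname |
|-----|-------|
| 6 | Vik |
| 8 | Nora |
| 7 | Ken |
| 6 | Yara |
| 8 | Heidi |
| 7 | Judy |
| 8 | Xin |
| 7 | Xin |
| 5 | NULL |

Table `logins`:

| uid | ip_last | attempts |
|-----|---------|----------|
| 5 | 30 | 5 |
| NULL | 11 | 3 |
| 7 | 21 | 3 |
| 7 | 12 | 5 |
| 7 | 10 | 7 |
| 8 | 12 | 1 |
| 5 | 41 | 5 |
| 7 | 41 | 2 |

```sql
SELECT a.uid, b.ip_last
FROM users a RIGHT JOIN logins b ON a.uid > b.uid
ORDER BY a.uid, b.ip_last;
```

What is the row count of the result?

30

RIGHT JOIN keeps every row from `logins`; unmatched rows get NULL for `users`'s columns.
Matching on a.uid > b.uid. A NULL in a compared column never satisfies the condition.
- a row (uid=6): matches 2 b row(s) → 2 output row(s).
- a row (uid=8): matches 6 b row(s) → 6 output row(s).
- a row (uid=7): matches 2 b row(s) → 2 output row(s).
- a row (uid=6): matches 2 b row(s) → 2 output row(s).
- a row (uid=8): matches 6 b row(s) → 6 output row(s).
- a row (uid=7): matches 2 b row(s) → 2 output row(s).
- a row (uid=8): matches 6 b row(s) → 6 output row(s).
- a row (uid=7): matches 2 b row(s) → 2 output row(s).
- a row (uid=5): no match.
- 2 b row(s) had no a match → kept, a columns NULL.
Total: 28 matched + 2 padded = 30 rows.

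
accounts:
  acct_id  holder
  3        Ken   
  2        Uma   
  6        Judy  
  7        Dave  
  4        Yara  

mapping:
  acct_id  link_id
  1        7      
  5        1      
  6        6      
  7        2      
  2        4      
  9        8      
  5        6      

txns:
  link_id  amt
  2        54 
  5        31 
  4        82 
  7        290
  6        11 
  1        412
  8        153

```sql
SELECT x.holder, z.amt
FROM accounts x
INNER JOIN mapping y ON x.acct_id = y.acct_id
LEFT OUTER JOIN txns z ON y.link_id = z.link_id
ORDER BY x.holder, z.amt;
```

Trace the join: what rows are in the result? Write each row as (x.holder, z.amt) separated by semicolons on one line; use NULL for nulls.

Evaluate left to right. First `accounts x INNER JOIN mapping y` on acct_id: 3 row(s).
Then LEFT JOIN `txns z` on link_id: each of those 3 rows is kept; rows whose y.link_id has no match in z get NULL for z's columns.

(Dave, 54); (Judy, 11); (Uma, 82)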